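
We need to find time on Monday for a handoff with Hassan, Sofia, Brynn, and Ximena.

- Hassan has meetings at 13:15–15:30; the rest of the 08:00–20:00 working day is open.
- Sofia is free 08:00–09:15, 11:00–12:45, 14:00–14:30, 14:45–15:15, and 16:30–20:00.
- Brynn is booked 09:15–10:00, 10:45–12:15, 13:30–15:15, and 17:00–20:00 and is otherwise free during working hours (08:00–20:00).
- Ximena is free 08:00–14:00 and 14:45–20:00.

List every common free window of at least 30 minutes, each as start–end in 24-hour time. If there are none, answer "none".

Hassan free within 08:00–20:00: 08:00–13:15, 15:30–20:00.
Brynn free within 08:00–20:00: 08:00–09:15, 10:00–10:45, 12:15–13:30, 15:15–17:00.
Hassan ∩ Sofia: 08:00–09:15, 11:00–12:45, 16:30–20:00.
Hassan ∩ Sofia ∩ Brynn: 08:00–09:15, 12:15–12:45, 16:30–17:00.
Hassan ∩ Sofia ∩ Brynn ∩ Ximena: 08:00–09:15, 12:15–12:45, 16:30–17:00.
Windows ≥ 30 min: 08:00–09:15, 12:15–12:45, 16:30–17:00.

08:00–09:15, 12:15–12:45, 16:30–17:00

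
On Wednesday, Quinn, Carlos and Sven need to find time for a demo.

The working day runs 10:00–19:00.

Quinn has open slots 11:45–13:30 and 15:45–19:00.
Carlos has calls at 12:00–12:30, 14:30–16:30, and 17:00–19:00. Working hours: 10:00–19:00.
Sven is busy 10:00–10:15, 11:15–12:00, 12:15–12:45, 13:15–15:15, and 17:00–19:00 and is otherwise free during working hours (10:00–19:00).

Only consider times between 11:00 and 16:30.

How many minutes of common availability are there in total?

Carlos free within 10:00–19:00: 10:00–12:00, 12:30–14:30, 16:30–17:00.
Sven free within 10:00–19:00: 10:15–11:15, 12:00–12:15, 12:45–13:15, 15:15–17:00.
Quinn ∩ Carlos: 11:45–12:00, 12:30–13:30, 16:30–17:00.
Quinn ∩ Carlos ∩ Sven: 12:45–13:15, 16:30–17:00.
Restricted to 11:00–16:30: 12:45–13:15.
Total common minutes: 30.

30 minutes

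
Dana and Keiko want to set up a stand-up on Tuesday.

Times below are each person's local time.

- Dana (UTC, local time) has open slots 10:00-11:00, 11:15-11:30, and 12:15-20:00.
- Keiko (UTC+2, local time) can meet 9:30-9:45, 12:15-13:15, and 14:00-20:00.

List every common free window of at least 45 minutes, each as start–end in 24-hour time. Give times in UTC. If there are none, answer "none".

Dana → UTC: 10:00–11:00, 11:15–11:30, 12:15–20:00.
Keiko → UTC: 07:30–07:45, 10:15–11:15, 12:00–18:00.
Dana ∩ Keiko: 10:15–11:00, 12:15–18:00.
Windows ≥ 45 min: 10:15–11:00, 12:15–18:00.

10:15–11:00, 12:15–18:00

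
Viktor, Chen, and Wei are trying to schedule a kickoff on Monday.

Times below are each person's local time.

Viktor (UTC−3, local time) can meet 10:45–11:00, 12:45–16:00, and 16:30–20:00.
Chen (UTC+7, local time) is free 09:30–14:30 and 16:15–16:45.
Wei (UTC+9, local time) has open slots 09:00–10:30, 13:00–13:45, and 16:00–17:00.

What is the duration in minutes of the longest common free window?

Viktor → UTC: 13:45–14:00, 15:45–19:00, 19:30–23:00.
Chen → UTC: 02:30–07:30, 09:15–09:45.
Wei → UTC: 00:00–01:30, 04:00–04:45, 07:00–08:00.
Viktor ∩ Chen: (none).
Viktor ∩ Chen ∩ Wei: (none).
No common window.

0 minutes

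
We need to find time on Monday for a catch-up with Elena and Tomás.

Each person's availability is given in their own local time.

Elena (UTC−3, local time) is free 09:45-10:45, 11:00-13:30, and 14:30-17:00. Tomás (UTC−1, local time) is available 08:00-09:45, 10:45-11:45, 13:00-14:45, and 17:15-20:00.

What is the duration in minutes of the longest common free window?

Elena → UTC: 12:45–13:45, 14:00–16:30, 17:30–20:00.
Tomás → UTC: 09:00–10:45, 11:45–12:45, 14:00–15:45, 18:15–21:00.
Elena ∩ Tomás: 14:00–15:45, 18:15–20:00.
Common window lengths: 105, 105 min; longest is 105.

105 minutes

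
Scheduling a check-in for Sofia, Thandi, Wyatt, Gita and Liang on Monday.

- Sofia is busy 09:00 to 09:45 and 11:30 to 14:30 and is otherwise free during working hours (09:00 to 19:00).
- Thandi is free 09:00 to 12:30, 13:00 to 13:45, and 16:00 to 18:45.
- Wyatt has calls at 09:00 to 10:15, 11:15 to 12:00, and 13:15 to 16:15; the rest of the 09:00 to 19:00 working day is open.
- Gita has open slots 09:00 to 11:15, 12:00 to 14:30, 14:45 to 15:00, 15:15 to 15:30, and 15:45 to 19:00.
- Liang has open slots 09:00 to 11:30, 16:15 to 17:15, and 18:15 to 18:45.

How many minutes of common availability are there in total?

Sofia free within 09:00–19:00: 09:45–11:30, 14:30–19:00.
Wyatt free within 09:00–19:00: 10:15–11:15, 12:00–13:15, 16:15–19:00.
Sofia ∩ Thandi: 09:45–11:30, 16:00–18:45.
Sofia ∩ Thandi ∩ Wyatt: 10:15–11:15, 16:15–18:45.
Sofia ∩ Thandi ∩ Wyatt ∩ Gita: 10:15–11:15, 16:15–18:45.
Sofia ∩ Thandi ∩ Wyatt ∩ Gita ∩ Liang: 10:15–11:15, 16:15–17:15, 18:15–18:45.
Total common minutes: 60 + 60 + 30 = 150.

150 minutes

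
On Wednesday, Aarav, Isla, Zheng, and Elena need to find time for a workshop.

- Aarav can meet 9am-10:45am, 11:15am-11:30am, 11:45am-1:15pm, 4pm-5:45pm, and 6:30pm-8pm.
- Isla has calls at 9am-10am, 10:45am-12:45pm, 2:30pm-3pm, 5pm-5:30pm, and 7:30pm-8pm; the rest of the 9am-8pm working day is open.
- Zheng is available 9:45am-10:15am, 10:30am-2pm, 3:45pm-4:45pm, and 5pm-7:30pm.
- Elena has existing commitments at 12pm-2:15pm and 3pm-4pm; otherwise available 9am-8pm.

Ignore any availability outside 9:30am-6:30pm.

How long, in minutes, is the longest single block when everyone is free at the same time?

45 minutes

Isla free within 09:00–20:00: 10:00–10:45, 12:45–14:30, 15:00–17:00, 17:30–19:30.
Elena free within 09:00–20:00: 09:00–12:00, 14:15–15:00, 16:00–20:00.
Aarav ∩ Isla: 10:00–10:45, 12:45–13:15, 16:00–17:00, 17:30–17:45, 18:30–19:30.
Aarav ∩ Isla ∩ Zheng: 10:00–10:15, 10:30–10:45, 12:45–13:15, 16:00–16:45, 17:30–17:45, 18:30–19:30.
Aarav ∩ Isla ∩ Zheng ∩ Elena: 10:00–10:15, 10:30–10:45, 16:00–16:45, 17:30–17:45, 18:30–19:30.
Restricted to 09:30–18:30: 10:00–10:15, 10:30–10:45, 16:00–16:45, 17:30–17:45.
Common window lengths: 15, 15, 45, 15 min; longest is 45.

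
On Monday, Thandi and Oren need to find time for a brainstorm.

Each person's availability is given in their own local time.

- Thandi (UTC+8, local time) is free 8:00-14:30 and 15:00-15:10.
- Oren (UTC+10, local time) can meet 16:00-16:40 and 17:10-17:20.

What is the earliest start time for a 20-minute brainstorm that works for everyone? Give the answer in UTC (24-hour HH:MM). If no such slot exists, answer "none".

Thandi → UTC: 00:00–06:30, 07:00–07:10.
Oren → UTC: 06:00–06:40, 07:10–07:20.
Thandi ∩ Oren: 06:00–06:30.
Windows ≥ 20 min: 06:00–06:30.
Earliest such window starts at 06:00.

06:00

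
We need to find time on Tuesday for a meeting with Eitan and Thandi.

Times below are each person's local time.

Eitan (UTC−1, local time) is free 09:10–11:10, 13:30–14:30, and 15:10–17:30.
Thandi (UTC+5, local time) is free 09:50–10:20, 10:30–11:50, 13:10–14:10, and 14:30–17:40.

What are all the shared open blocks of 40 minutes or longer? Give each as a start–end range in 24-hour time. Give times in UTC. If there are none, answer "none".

Eitan → UTC: 10:10–12:10, 14:30–15:30, 16:10–18:30.
Thandi → UTC: 04:50–05:20, 05:30–06:50, 08:10–09:10, 09:30–12:40.
Eitan ∩ Thandi: 10:10–12:10.
Windows ≥ 40 min: 10:10–12:10.

10:10–12:10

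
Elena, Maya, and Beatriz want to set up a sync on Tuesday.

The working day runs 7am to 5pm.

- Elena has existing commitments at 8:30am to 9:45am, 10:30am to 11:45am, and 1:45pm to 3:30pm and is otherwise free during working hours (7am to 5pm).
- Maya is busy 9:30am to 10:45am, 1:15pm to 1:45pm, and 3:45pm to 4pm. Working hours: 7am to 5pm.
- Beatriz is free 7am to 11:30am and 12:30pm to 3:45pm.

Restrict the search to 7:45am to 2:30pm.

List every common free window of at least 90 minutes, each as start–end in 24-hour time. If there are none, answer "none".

none

Elena free within 07:00–17:00: 07:00–08:30, 09:45–10:30, 11:45–13:45, 15:30–17:00.
Maya free within 07:00–17:00: 07:00–09:30, 10:45–13:15, 13:45–15:45, 16:00–17:00.
Elena ∩ Maya: 07:00–08:30, 11:45–13:15, 15:30–15:45, 16:00–17:00.
Elena ∩ Maya ∩ Beatriz: 07:00–08:30, 12:30–13:15, 15:30–15:45.
Restricted to 07:45–14:30: 07:45–08:30, 12:30–13:15.
Windows ≥ 90 min: (none).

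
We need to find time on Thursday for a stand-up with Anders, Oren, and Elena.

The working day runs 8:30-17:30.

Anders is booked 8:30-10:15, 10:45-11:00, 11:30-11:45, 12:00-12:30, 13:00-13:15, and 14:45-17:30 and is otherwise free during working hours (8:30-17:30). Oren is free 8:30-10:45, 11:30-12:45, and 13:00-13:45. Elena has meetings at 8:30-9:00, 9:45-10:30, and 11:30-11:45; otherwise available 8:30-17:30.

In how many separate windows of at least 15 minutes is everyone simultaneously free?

4

Anders free within 08:30–17:30: 10:15–10:45, 11:00–11:30, 11:45–12:00, 12:30–13:00, 13:15–14:45.
Elena free within 08:30–17:30: 09:00–09:45, 10:30–11:30, 11:45–17:30.
Anders ∩ Oren: 10:15–10:45, 11:45–12:00, 12:30–12:45, 13:15–13:45.
Anders ∩ Oren ∩ Elena: 10:30–10:45, 11:45–12:00, 12:30–12:45, 13:15–13:45.
Windows ≥ 15 min: 10:30–10:45, 11:45–12:00, 12:30–12:45, 13:15–13:45.
That's 4 windows.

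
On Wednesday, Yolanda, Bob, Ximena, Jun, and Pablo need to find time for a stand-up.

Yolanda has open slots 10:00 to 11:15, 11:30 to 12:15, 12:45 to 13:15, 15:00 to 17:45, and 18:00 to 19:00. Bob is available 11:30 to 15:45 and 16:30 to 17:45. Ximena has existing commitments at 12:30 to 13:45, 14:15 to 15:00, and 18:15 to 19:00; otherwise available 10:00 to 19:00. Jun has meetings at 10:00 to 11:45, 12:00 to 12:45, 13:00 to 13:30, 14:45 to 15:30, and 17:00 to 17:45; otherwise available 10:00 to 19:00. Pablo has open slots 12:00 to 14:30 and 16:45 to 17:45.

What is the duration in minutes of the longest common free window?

Ximena free within 10:00–19:00: 10:00–12:30, 13:45–14:15, 15:00–18:15.
Jun free within 10:00–19:00: 11:45–12:00, 12:45–13:00, 13:30–14:45, 15:30–17:00, 17:45–19:00.
Yolanda ∩ Bob: 11:30–12:15, 12:45–13:15, 15:00–15:45, 16:30–17:45.
Yolanda ∩ Bob ∩ Ximena: 11:30–12:15, 15:00–15:45, 16:30–17:45.
Yolanda ∩ Bob ∩ Ximena ∩ Jun: 11:45–12:00, 15:30–15:45, 16:30–17:00.
Yolanda ∩ Bob ∩ Ximena ∩ Jun ∩ Pablo: 16:45–17:00.
Single common window of 15 minutes.

15 minutes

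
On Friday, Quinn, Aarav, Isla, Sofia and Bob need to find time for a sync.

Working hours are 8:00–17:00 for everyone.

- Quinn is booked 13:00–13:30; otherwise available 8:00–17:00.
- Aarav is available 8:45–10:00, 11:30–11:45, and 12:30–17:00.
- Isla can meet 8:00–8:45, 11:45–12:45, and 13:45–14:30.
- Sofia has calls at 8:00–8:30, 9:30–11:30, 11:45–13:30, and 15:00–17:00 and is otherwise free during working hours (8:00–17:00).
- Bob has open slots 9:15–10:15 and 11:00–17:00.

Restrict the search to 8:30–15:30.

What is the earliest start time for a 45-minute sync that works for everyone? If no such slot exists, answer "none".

Quinn free within 08:00–17:00: 08:00–13:00, 13:30–17:00.
Sofia free within 08:00–17:00: 08:30–09:30, 11:30–11:45, 13:30–15:00.
Quinn ∩ Aarav: 08:45–10:00, 11:30–11:45, 12:30–13:00, 13:30–17:00.
Quinn ∩ Aarav ∩ Isla: 12:30–12:45, 13:45–14:30.
Quinn ∩ Aarav ∩ Isla ∩ Sofia: 13:45–14:30.
Quinn ∩ Aarav ∩ Isla ∩ Sofia ∩ Bob: 13:45–14:30.
Restricted to 08:30–15:30: 13:45–14:30.
Windows ≥ 45 min: 13:45–14:30.
Earliest such window starts at 13:45.

13:45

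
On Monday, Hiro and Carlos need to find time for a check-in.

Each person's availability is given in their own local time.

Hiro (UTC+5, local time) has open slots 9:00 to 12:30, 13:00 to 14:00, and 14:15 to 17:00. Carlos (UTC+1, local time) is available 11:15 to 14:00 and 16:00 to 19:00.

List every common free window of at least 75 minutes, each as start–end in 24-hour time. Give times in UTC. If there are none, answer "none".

10:15–12:00

Hiro → UTC: 04:00–07:30, 08:00–09:00, 09:15–12:00.
Carlos → UTC: 10:15–13:00, 15:00–18:00.
Hiro ∩ Carlos: 10:15–12:00.
Windows ≥ 75 min: 10:15–12:00.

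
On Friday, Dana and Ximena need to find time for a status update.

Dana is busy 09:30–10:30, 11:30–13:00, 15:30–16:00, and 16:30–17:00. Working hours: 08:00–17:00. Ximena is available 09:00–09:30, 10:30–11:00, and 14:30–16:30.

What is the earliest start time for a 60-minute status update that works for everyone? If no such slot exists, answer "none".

14:30

Dana free within 08:00–17:00: 08:00–09:30, 10:30–11:30, 13:00–15:30, 16:00–16:30.
Dana ∩ Ximena: 09:00–09:30, 10:30–11:00, 14:30–15:30, 16:00–16:30.
Windows ≥ 60 min: 14:30–15:30.
Earliest such window starts at 14:30.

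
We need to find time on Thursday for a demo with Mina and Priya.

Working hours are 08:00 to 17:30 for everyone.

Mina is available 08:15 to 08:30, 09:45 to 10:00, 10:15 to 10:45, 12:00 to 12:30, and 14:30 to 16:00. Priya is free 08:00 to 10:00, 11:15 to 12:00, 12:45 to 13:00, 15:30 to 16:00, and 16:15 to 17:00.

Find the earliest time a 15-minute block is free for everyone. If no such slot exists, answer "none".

Mina ∩ Priya: 08:15–08:30, 09:45–10:00, 15:30–16:00.
Windows ≥ 15 min: 08:15–08:30, 09:45–10:00, 15:30–16:00.
Earliest such window starts at 08:15.

08:15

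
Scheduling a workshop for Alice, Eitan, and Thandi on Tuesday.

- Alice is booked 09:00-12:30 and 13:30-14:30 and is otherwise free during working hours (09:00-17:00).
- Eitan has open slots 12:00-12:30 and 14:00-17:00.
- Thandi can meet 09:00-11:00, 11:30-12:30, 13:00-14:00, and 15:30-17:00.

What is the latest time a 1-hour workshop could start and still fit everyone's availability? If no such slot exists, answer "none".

Alice free within 09:00–17:00: 12:30–13:30, 14:30–17:00.
Alice ∩ Eitan: 14:30–17:00.
Alice ∩ Eitan ∩ Thandi: 15:30–17:00.
Windows ≥ 60 min: 15:30–17:00.
Latest start in the last window 15:30–17:00 is 17:00 − 60 min = 16:00.

16:00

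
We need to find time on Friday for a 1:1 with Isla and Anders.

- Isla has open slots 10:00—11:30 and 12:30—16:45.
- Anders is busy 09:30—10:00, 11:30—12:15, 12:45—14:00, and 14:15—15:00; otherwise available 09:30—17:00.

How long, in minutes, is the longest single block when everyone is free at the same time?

105 minutes

Anders free within 09:30–17:00: 10:00–11:30, 12:15–12:45, 14:00–14:15, 15:00–17:00.
Isla ∩ Anders: 10:00–11:30, 12:30–12:45, 14:00–14:15, 15:00–16:45.
Common window lengths: 90, 15, 15, 105 min; longest is 105.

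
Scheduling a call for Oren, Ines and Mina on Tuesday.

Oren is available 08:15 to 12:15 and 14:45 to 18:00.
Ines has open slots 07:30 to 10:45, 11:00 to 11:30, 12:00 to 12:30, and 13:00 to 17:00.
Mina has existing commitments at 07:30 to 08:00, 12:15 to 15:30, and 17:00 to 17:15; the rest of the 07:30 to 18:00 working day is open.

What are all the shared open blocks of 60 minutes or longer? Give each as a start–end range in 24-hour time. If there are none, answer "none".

Mina free within 07:30–18:00: 08:00–12:15, 15:30–17:00, 17:15–18:00.
Oren ∩ Ines: 08:15–10:45, 11:00–11:30, 12:00–12:15, 14:45–17:00.
Oren ∩ Ines ∩ Mina: 08:15–10:45, 11:00–11:30, 12:00–12:15, 15:30–17:00.
Windows ≥ 60 min: 08:15–10:45, 15:30–17:00.

08:15–10:45, 15:30–17:00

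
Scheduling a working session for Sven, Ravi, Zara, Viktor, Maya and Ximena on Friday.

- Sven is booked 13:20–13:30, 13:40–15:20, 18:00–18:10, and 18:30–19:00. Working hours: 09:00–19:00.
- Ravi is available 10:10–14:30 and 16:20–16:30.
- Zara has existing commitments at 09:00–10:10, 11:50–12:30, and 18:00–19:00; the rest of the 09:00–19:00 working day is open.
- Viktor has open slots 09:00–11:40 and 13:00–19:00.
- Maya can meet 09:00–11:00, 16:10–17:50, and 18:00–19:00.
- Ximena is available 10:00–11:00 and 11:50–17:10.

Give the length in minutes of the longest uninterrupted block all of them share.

50 minutes

Sven free within 09:00–19:00: 09:00–13:20, 13:30–13:40, 15:20–18:00, 18:10–18:30.
Zara free within 09:00–19:00: 10:10–11:50, 12:30–18:00.
Sven ∩ Ravi: 10:10–13:20, 13:30–13:40, 16:20–16:30.
Sven ∩ Ravi ∩ Zara: 10:10–11:50, 12:30–13:20, 13:30–13:40, 16:20–16:30.
Sven ∩ Ravi ∩ Zara ∩ Viktor: 10:10–11:40, 13:00–13:20, 13:30–13:40, 16:20–16:30.
Sven ∩ Ravi ∩ Zara ∩ Viktor ∩ Maya: 10:10–11:00, 16:20–16:30.
Sven ∩ Ravi ∩ Zara ∩ Viktor ∩ Maya ∩ Ximena: 10:10–11:00, 16:20–16:30.
Common window lengths: 50, 10 min; longest is 50.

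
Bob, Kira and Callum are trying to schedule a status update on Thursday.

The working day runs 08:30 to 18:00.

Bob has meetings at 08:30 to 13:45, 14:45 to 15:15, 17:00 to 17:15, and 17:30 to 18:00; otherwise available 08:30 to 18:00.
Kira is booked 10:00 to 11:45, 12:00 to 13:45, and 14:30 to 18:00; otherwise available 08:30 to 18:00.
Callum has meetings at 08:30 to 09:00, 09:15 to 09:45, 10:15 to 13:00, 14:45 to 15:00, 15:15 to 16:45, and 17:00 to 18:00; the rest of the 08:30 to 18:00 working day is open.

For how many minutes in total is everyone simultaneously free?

45 minutes

Bob free within 08:30–18:00: 13:45–14:45, 15:15–17:00, 17:15–17:30.
Kira free within 08:30–18:00: 08:30–10:00, 11:45–12:00, 13:45–14:30.
Callum free within 08:30–18:00: 09:00–09:15, 09:45–10:15, 13:00–14:45, 15:00–15:15, 16:45–17:00.
Bob ∩ Kira: 13:45–14:30.
Bob ∩ Kira ∩ Callum: 13:45–14:30.
Total common minutes: 45.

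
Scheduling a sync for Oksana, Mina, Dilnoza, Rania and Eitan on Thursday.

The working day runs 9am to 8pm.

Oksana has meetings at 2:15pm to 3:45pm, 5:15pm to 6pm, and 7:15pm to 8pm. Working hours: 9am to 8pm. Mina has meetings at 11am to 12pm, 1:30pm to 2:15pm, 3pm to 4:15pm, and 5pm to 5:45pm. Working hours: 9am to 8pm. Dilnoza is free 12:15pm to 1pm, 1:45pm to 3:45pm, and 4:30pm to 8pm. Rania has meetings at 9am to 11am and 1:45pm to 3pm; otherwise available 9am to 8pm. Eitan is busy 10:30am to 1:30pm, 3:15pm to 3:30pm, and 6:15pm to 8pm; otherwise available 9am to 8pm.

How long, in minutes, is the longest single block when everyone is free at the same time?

30 minutes

Oksana free within 09:00–20:00: 09:00–14:15, 15:45–17:15, 18:00–19:15.
Mina free within 09:00–20:00: 09:00–11:00, 12:00–13:30, 14:15–15:00, 16:15–17:00, 17:45–20:00.
Rania free within 09:00–20:00: 11:00–13:45, 15:00–20:00.
Eitan free within 09:00–20:00: 09:00–10:30, 13:30–15:15, 15:30–18:15.
Oksana ∩ Mina: 09:00–11:00, 12:00–13:30, 16:15–17:00, 18:00–19:15.
Oksana ∩ Mina ∩ Dilnoza: 12:15–13:00, 16:30–17:00, 18:00–19:15.
Oksana ∩ Mina ∩ Dilnoza ∩ Rania: 12:15–13:00, 16:30–17:00, 18:00–19:15.
Oksana ∩ Mina ∩ Dilnoza ∩ Rania ∩ Eitan: 16:30–17:00, 18:00–18:15.
Common window lengths: 30, 15 min; longest is 30.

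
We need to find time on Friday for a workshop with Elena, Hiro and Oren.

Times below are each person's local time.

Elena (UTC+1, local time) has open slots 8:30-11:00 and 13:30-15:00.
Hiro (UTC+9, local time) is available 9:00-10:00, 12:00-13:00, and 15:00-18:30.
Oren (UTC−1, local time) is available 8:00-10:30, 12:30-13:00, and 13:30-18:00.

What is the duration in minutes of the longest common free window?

Elena → UTC: 07:30–10:00, 12:30–14:00.
Hiro → UTC: 00:00–01:00, 03:00–04:00, 06:00–09:30.
Oren → UTC: 09:00–11:30, 13:30–14:00, 14:30–19:00.
Elena ∩ Hiro: 07:30–09:30.
Elena ∩ Hiro ∩ Oren: 09:00–09:30.
Single common window of 30 minutes.

30 minutes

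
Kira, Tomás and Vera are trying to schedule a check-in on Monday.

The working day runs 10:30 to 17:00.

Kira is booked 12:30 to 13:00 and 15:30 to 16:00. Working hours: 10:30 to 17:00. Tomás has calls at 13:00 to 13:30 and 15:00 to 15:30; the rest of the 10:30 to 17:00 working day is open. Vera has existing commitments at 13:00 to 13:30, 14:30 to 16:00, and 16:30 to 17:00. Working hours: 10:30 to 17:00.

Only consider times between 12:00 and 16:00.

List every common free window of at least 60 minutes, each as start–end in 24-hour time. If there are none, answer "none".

13:30–14:30

Kira free within 10:30–17:00: 10:30–12:30, 13:00–15:30, 16:00–17:00.
Tomás free within 10:30–17:00: 10:30–13:00, 13:30–15:00, 15:30–17:00.
Vera free within 10:30–17:00: 10:30–13:00, 13:30–14:30, 16:00–16:30.
Kira ∩ Tomás: 10:30–12:30, 13:30–15:00, 16:00–17:00.
Kira ∩ Tomás ∩ Vera: 10:30–12:30, 13:30–14:30, 16:00–16:30.
Restricted to 12:00–16:00: 12:00–12:30, 13:30–14:30.
Windows ≥ 60 min: 13:30–14:30.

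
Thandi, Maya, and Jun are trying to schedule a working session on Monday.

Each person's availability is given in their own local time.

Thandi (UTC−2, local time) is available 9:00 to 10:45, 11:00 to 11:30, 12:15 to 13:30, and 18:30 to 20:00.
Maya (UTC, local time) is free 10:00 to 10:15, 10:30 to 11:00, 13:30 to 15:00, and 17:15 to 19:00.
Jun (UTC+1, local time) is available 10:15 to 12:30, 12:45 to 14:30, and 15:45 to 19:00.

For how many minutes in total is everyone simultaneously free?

15 minutes

Thandi → UTC: 11:00–12:45, 13:00–13:30, 14:15–15:30, 20:30–22:00.
Maya → UTC: 10:00–10:15, 10:30–11:00, 13:30–15:00, 17:15–19:00.
Jun → UTC: 09:15–11:30, 11:45–13:30, 14:45–18:00.
Thandi ∩ Maya: 14:15–15:00.
Thandi ∩ Maya ∩ Jun: 14:45–15:00.
Total common minutes: 15.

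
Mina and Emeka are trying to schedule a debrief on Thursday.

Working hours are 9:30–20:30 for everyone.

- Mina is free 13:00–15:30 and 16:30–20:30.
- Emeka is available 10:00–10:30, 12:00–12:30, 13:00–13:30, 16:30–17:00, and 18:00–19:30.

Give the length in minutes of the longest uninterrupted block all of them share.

Mina ∩ Emeka: 13:00–13:30, 16:30–17:00, 18:00–19:30.
Common window lengths: 30, 30, 90 min; longest is 90.

90 minutes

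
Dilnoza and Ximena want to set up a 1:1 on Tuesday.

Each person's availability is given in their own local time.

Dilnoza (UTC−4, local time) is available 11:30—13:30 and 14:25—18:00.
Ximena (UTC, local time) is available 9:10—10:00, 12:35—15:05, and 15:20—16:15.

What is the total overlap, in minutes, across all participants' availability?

Dilnoza → UTC: 15:30–17:30, 18:25–22:00.
Ximena → UTC: 09:10–10:00, 12:35–15:05, 15:20–16:15.
Dilnoza ∩ Ximena: 15:30–16:15.
Total common minutes: 45.

45 minutes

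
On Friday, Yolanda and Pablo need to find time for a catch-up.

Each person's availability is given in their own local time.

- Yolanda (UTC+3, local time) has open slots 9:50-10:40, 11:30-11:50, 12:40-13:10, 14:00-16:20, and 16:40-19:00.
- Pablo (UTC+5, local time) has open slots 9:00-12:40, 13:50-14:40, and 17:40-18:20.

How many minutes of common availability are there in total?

90 minutes

Yolanda → UTC: 06:50–07:40, 08:30–08:50, 09:40–10:10, 11:00–13:20, 13:40–16:00.
Pablo → UTC: 04:00–07:40, 08:50–09:40, 12:40–13:20.
Yolanda ∩ Pablo: 06:50–07:40, 12:40–13:20.
Total common minutes: 50 + 40 = 90.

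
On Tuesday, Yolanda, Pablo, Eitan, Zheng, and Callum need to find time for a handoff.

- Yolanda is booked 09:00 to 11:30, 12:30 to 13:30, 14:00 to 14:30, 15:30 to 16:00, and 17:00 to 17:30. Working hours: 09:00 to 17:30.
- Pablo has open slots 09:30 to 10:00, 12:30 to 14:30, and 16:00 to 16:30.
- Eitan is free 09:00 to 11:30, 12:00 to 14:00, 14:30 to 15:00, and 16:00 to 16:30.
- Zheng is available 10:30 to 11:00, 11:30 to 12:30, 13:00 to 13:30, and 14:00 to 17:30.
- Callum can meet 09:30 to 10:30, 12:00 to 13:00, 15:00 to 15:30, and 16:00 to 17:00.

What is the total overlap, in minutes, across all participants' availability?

Yolanda free within 09:00–17:30: 11:30–12:30, 13:30–14:00, 14:30–15:30, 16:00–17:00.
Yolanda ∩ Pablo: 13:30–14:00, 16:00–16:30.
Yolanda ∩ Pablo ∩ Eitan: 13:30–14:00, 16:00–16:30.
Yolanda ∩ Pablo ∩ Eitan ∩ Zheng: 16:00–16:30.
Yolanda ∩ Pablo ∩ Eitan ∩ Zheng ∩ Callum: 16:00–16:30.
Total common minutes: 30.

30 minutes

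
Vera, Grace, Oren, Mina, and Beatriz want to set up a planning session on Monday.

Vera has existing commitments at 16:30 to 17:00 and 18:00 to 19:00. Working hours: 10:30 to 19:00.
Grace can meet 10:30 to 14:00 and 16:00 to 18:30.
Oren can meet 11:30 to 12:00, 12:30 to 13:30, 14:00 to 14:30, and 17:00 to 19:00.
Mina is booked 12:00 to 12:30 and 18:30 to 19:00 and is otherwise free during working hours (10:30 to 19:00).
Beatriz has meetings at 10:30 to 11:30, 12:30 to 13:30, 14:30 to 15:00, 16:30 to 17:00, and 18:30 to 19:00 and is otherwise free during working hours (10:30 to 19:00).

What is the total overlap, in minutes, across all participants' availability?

90 minutes

Vera free within 10:30–19:00: 10:30–16:30, 17:00–18:00.
Mina free within 10:30–19:00: 10:30–12:00, 12:30–18:30.
Beatriz free within 10:30–19:00: 11:30–12:30, 13:30–14:30, 15:00–16:30, 17:00–18:30.
Vera ∩ Grace: 10:30–14:00, 16:00–16:30, 17:00–18:00.
Vera ∩ Grace ∩ Oren: 11:30–12:00, 12:30–13:30, 17:00–18:00.
Vera ∩ Grace ∩ Oren ∩ Mina: 11:30–12:00, 12:30–13:30, 17:00–18:00.
Vera ∩ Grace ∩ Oren ∩ Mina ∩ Beatriz: 11:30–12:00, 17:00–18:00.
Total common minutes: 30 + 60 = 90.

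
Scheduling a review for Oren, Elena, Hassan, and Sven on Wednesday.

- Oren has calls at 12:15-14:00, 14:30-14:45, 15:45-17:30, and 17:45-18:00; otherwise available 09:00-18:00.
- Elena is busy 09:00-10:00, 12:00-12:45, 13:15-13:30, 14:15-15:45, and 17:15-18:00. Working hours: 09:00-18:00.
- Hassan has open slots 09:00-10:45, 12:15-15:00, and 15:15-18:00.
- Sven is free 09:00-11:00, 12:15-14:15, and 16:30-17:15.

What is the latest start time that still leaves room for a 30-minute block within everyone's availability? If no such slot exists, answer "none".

10:15

Oren free within 09:00–18:00: 09:00–12:15, 14:00–14:30, 14:45–15:45, 17:30–17:45.
Elena free within 09:00–18:00: 10:00–12:00, 12:45–13:15, 13:30–14:15, 15:45–17:15.
Oren ∩ Elena: 10:00–12:00, 14:00–14:15.
Oren ∩ Elena ∩ Hassan: 10:00–10:45, 14:00–14:15.
Oren ∩ Elena ∩ Hassan ∩ Sven: 10:00–10:45, 14:00–14:15.
Windows ≥ 30 min: 10:00–10:45.
Latest start in the last window 10:00–10:45 is 10:45 − 30 min = 10:15.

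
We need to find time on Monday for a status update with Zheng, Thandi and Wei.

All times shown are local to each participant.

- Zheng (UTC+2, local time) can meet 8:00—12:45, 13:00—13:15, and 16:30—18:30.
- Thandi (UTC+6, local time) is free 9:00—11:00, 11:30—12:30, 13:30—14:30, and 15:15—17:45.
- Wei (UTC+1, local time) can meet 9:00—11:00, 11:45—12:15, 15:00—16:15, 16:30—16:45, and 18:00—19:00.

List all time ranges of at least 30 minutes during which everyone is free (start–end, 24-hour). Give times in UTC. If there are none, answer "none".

Zheng → UTC: 06:00–10:45, 11:00–11:15, 14:30–16:30.
Thandi → UTC: 03:00–05:00, 05:30–06:30, 07:30–08:30, 09:15–11:45.
Wei → UTC: 08:00–10:00, 10:45–11:15, 14:00–15:15, 15:30–15:45, 17:00–18:00.
Zheng ∩ Thandi: 06:00–06:30, 07:30–08:30, 09:15–10:45, 11:00–11:15.
Zheng ∩ Thandi ∩ Wei: 08:00–08:30, 09:15–10:00, 11:00–11:15.
Windows ≥ 30 min: 08:00–08:30, 09:15–10:00.

08:00–08:30, 09:15–10:00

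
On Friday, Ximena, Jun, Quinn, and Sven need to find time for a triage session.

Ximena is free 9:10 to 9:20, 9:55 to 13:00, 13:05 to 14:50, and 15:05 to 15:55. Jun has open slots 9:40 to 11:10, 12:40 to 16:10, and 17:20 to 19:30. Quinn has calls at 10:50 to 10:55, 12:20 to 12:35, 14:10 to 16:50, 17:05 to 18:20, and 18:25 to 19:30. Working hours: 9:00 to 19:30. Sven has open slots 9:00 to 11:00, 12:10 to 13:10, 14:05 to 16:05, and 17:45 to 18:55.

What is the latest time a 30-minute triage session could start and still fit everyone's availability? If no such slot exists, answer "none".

Quinn free within 09:00–19:30: 09:00–10:50, 10:55–12:20, 12:35–14:10, 16:50–17:05, 18:20–18:25.
Ximena ∩ Jun: 09:55–11:10, 12:40–13:00, 13:05–14:50, 15:05–15:55.
Ximena ∩ Jun ∩ Quinn: 09:55–10:50, 10:55–11:10, 12:40–13:00, 13:05–14:10.
Ximena ∩ Jun ∩ Quinn ∩ Sven: 09:55–10:50, 10:55–11:00, 12:40–13:00, 13:05–13:10, 14:05–14:10.
Windows ≥ 30 min: 09:55–10:50.
Latest start in the last window 09:55–10:50 is 10:50 − 30 min = 10:20.

10:20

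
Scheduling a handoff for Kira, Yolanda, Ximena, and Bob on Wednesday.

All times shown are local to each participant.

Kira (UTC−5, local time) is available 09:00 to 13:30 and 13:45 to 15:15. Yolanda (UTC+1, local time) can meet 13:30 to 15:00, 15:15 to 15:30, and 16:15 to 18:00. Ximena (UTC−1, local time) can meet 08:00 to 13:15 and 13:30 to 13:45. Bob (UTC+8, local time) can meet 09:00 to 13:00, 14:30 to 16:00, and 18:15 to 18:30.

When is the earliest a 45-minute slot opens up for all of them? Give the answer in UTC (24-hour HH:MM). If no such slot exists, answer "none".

none

Kira → UTC: 14:00–18:30, 18:45–20:15.
Yolanda → UTC: 12:30–14:00, 14:15–14:30, 15:15–17:00.
Ximena → UTC: 09:00–14:15, 14:30–14:45.
Bob → UTC: 01:00–05:00, 06:30–08:00, 10:15–10:30.
Kira ∩ Yolanda: 14:15–14:30, 15:15–17:00.
Kira ∩ Yolanda ∩ Ximena: (none).
Kira ∩ Yolanda ∩ Ximena ∩ Bob: (none).
Windows ≥ 45 min: (none).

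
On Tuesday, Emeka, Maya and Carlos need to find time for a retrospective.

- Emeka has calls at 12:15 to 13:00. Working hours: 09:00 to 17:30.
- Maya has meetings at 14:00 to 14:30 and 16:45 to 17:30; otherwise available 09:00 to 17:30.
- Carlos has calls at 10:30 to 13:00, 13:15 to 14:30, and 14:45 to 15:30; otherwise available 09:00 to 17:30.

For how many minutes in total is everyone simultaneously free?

Emeka free within 09:00–17:30: 09:00–12:15, 13:00–17:30.
Maya free within 09:00–17:30: 09:00–14:00, 14:30–16:45.
Carlos free within 09:00–17:30: 09:00–10:30, 13:00–13:15, 14:30–14:45, 15:30–17:30.
Emeka ∩ Maya: 09:00–12:15, 13:00–14:00, 14:30–16:45.
Emeka ∩ Maya ∩ Carlos: 09:00–10:30, 13:00–13:15, 14:30–14:45, 15:30–16:45.
Total common minutes: 90 + 15 + 15 + 75 = 195.

195 minutes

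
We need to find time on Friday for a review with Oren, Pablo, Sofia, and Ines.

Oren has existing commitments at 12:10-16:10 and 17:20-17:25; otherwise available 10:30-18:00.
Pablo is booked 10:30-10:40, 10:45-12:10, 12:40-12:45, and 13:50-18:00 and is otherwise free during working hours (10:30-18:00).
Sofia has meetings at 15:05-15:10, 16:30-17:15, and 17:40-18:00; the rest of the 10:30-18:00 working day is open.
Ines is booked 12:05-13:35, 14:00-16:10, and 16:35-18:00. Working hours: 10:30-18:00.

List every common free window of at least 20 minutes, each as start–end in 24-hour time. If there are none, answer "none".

Oren free within 10:30–18:00: 10:30–12:10, 16:10–17:20, 17:25–18:00.
Pablo free within 10:30–18:00: 10:40–10:45, 12:10–12:40, 12:45–13:50.
Sofia free within 10:30–18:00: 10:30–15:05, 15:10–16:30, 17:15–17:40.
Ines free within 10:30–18:00: 10:30–12:05, 13:35–14:00, 16:10–16:35.
Oren ∩ Pablo: 10:40–10:45.
Oren ∩ Pablo ∩ Sofia: 10:40–10:45.
Oren ∩ Pablo ∩ Sofia ∩ Ines: 10:40–10:45.
Windows ≥ 20 min: (none).

none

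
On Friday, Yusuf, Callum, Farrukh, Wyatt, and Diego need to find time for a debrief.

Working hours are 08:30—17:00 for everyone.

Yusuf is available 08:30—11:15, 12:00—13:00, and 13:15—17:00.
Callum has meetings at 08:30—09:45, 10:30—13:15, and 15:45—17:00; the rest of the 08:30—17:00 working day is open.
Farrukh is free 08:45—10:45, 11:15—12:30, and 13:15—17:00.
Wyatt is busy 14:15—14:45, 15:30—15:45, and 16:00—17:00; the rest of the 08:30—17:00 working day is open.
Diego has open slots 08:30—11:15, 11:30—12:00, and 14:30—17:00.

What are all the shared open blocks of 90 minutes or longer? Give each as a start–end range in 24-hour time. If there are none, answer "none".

Callum free within 08:30–17:00: 09:45–10:30, 13:15–15:45.
Wyatt free within 08:30–17:00: 08:30–14:15, 14:45–15:30, 15:45–16:00.
Yusuf ∩ Callum: 09:45–10:30, 13:15–15:45.
Yusuf ∩ Callum ∩ Farrukh: 09:45–10:30, 13:15–15:45.
Yusuf ∩ Callum ∩ Farrukh ∩ Wyatt: 09:45–10:30, 13:15–14:15, 14:45–15:30.
Yusuf ∩ Callum ∩ Farrukh ∩ Wyatt ∩ Diego: 09:45–10:30, 14:45–15:30.
Windows ≥ 90 min: (none).

none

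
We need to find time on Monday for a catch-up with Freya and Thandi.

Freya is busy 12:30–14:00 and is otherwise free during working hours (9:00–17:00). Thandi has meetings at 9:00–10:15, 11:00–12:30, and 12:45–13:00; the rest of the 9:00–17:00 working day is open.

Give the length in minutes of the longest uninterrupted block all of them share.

Freya free within 09:00–17:00: 09:00–12:30, 14:00–17:00.
Thandi free within 09:00–17:00: 10:15–11:00, 12:30–12:45, 13:00–17:00.
Freya ∩ Thandi: 10:15–11:00, 14:00–17:00.
Common window lengths: 45, 180 min; longest is 180.

180 minutes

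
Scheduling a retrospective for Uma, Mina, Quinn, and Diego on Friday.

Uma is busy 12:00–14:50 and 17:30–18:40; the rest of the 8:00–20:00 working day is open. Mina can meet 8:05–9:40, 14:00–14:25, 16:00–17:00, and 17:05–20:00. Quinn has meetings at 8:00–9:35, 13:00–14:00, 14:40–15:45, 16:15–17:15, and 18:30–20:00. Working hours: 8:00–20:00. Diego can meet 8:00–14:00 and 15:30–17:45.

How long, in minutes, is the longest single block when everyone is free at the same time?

15 minutes

Uma free within 08:00–20:00: 08:00–12:00, 14:50–17:30, 18:40–20:00.
Quinn free within 08:00–20:00: 09:35–13:00, 14:00–14:40, 15:45–16:15, 17:15–18:30.
Uma ∩ Mina: 08:05–09:40, 16:00–17:00, 17:05–17:30, 18:40–20:00.
Uma ∩ Mina ∩ Quinn: 09:35–09:40, 16:00–16:15, 17:15–17:30.
Uma ∩ Mina ∩ Quinn ∩ Diego: 09:35–09:40, 16:00–16:15, 17:15–17:30.
Common window lengths: 5, 15, 15 min; longest is 15.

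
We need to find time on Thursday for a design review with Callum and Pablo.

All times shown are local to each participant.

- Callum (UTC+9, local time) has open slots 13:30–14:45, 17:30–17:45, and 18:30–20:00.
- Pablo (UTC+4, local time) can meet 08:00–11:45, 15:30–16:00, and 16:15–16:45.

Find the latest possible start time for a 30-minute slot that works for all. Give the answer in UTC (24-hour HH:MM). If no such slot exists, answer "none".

Callum → UTC: 04:30–05:45, 08:30–08:45, 09:30–11:00.
Pablo → UTC: 04:00–07:45, 11:30–12:00, 12:15–12:45.
Callum ∩ Pablo: 04:30–05:45.
Windows ≥ 30 min: 04:30–05:45.
Latest start in the last window 04:30–05:45 is 05:45 − 30 min = 05:15.

05:15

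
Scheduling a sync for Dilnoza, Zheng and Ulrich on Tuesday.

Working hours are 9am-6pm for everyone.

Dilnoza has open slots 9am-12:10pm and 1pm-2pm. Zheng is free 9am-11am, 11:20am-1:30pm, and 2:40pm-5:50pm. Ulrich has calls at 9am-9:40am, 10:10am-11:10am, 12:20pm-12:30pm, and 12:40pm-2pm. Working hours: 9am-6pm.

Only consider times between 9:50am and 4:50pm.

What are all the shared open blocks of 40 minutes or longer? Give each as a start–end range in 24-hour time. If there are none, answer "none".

11:20–12:10

Ulrich free within 09:00–18:00: 09:40–10:10, 11:10–12:20, 12:30–12:40, 14:00–18:00.
Dilnoza ∩ Zheng: 09:00–11:00, 11:20–12:10, 13:00–13:30.
Dilnoza ∩ Zheng ∩ Ulrich: 09:40–10:10, 11:20–12:10.
Restricted to 09:50–16:50: 09:50–10:10, 11:20–12:10.
Windows ≥ 40 min: 11:20–12:10.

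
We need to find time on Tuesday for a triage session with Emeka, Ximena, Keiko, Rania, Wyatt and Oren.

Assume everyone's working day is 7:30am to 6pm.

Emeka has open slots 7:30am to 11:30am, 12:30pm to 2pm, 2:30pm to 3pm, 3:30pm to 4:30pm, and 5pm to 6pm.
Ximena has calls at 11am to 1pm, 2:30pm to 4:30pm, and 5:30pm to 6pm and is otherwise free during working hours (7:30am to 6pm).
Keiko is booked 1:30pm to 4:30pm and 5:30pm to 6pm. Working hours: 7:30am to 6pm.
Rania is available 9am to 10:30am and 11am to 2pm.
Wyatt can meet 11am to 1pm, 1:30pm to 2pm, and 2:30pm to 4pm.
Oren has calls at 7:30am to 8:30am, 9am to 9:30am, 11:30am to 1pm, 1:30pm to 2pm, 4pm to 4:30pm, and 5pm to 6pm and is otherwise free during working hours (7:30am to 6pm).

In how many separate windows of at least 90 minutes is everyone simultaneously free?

Ximena free within 07:30–18:00: 07:30–11:00, 13:00–14:30, 16:30–17:30.
Keiko free within 07:30–18:00: 07:30–13:30, 16:30–17:30.
Oren free within 07:30–18:00: 08:30–09:00, 09:30–11:30, 13:00–13:30, 14:00–16:00, 16:30–17:00.
Emeka ∩ Ximena: 07:30–11:00, 13:00–14:00, 17:00–17:30.
Emeka ∩ Ximena ∩ Keiko: 07:30–11:00, 13:00–13:30, 17:00–17:30.
Emeka ∩ Ximena ∩ Keiko ∩ Rania: 09:00–10:30, 13:00–13:30.
Emeka ∩ Ximena ∩ Keiko ∩ Rania ∩ Wyatt: (none).
Emeka ∩ Ximena ∩ Keiko ∩ Rania ∩ Wyatt ∩ Oren: (none).
Windows ≥ 90 min: (none).
That's 0 windows.

0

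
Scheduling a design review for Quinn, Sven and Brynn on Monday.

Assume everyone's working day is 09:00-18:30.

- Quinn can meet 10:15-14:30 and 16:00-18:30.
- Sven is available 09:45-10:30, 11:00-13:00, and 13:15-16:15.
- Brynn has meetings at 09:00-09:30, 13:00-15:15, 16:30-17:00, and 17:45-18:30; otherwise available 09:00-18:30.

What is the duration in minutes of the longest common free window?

120 minutes

Brynn free within 09:00–18:30: 09:30–13:00, 15:15–16:30, 17:00–17:45.
Quinn ∩ Sven: 10:15–10:30, 11:00–13:00, 13:15–14:30, 16:00–16:15.
Quinn ∩ Sven ∩ Brynn: 10:15–10:30, 11:00–13:00, 16:00–16:15.
Common window lengths: 15, 120, 15 min; longest is 120.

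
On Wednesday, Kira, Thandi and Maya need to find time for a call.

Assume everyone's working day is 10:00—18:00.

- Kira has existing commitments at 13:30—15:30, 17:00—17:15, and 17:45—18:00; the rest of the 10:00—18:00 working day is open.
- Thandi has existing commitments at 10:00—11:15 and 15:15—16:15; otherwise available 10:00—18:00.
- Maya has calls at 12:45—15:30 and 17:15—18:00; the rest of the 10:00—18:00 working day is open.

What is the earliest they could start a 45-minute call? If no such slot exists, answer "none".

Kira free within 10:00–18:00: 10:00–13:30, 15:30–17:00, 17:15–17:45.
Thandi free within 10:00–18:00: 11:15–15:15, 16:15–18:00.
Maya free within 10:00–18:00: 10:00–12:45, 15:30–17:15.
Kira ∩ Thandi: 11:15–13:30, 16:15–17:00, 17:15–17:45.
Kira ∩ Thandi ∩ Maya: 11:15–12:45, 16:15–17:00.
Windows ≥ 45 min: 11:15–12:45, 16:15–17:00.
Earliest such window starts at 11:15.

11:15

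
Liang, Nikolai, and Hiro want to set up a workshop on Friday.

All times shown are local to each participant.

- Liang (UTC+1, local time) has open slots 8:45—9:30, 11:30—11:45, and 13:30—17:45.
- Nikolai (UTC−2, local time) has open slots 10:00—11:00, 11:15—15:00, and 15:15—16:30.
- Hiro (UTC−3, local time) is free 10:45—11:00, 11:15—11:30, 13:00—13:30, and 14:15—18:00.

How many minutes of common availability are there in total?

Liang → UTC: 07:45–08:30, 10:30–10:45, 12:30–16:45.
Nikolai → UTC: 12:00–13:00, 13:15–17:00, 17:15–18:30.
Hiro → UTC: 13:45–14:00, 14:15–14:30, 16:00–16:30, 17:15–21:00.
Liang ∩ Nikolai: 12:30–13:00, 13:15–16:45.
Liang ∩ Nikolai ∩ Hiro: 13:45–14:00, 14:15–14:30, 16:00–16:30.
Total common minutes: 15 + 15 + 30 = 60.

60 minutes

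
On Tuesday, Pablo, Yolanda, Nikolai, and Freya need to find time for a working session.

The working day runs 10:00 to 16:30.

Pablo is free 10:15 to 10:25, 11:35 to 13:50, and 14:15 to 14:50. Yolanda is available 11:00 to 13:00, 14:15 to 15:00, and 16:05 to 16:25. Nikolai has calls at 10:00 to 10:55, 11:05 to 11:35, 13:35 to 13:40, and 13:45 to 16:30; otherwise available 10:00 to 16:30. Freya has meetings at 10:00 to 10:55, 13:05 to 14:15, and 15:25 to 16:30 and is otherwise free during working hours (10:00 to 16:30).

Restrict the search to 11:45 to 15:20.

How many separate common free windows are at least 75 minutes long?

1

Nikolai free within 10:00–16:30: 10:55–11:05, 11:35–13:35, 13:40–13:45.
Freya free within 10:00–16:30: 10:55–13:05, 14:15–15:25.
Pablo ∩ Yolanda: 11:35–13:00, 14:15–14:50.
Pablo ∩ Yolanda ∩ Nikolai: 11:35–13:00.
Pablo ∩ Yolanda ∩ Nikolai ∩ Freya: 11:35–13:00.
Restricted to 11:45–15:20: 11:45–13:00.
Windows ≥ 75 min: 11:45–13:00.
That's 1 window.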